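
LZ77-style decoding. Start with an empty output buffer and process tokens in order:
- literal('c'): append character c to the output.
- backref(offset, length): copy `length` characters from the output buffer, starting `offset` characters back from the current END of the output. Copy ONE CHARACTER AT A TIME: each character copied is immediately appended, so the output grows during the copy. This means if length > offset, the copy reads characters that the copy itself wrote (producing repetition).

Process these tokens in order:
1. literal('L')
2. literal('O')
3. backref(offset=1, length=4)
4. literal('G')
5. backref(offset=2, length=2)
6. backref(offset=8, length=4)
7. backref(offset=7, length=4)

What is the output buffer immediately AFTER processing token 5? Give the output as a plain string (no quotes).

Answer: LOOOOOGOG

Derivation:
Token 1: literal('L'). Output: "L"
Token 2: literal('O'). Output: "LO"
Token 3: backref(off=1, len=4) (overlapping!). Copied 'OOOO' from pos 1. Output: "LOOOOO"
Token 4: literal('G'). Output: "LOOOOOG"
Token 5: backref(off=2, len=2). Copied 'OG' from pos 5. Output: "LOOOOOGOG"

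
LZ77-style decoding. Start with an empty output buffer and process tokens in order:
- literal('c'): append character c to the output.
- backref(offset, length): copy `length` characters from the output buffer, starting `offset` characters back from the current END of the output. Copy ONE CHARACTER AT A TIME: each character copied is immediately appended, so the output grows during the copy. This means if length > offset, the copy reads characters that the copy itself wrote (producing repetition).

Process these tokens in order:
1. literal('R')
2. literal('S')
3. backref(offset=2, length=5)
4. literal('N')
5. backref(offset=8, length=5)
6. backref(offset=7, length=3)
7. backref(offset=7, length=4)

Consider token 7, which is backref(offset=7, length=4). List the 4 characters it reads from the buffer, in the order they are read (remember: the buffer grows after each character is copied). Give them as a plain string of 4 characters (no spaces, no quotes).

Token 1: literal('R'). Output: "R"
Token 2: literal('S'). Output: "RS"
Token 3: backref(off=2, len=5) (overlapping!). Copied 'RSRSR' from pos 0. Output: "RSRSRSR"
Token 4: literal('N'). Output: "RSRSRSRN"
Token 5: backref(off=8, len=5). Copied 'RSRSR' from pos 0. Output: "RSRSRSRNRSRSR"
Token 6: backref(off=7, len=3). Copied 'RNR' from pos 6. Output: "RSRSRSRNRSRSRRNR"
Token 7: backref(off=7, len=4). Buffer before: "RSRSRSRNRSRSRRNR" (len 16)
  byte 1: read out[9]='S', append. Buffer now: "RSRSRSRNRSRSRRNRS"
  byte 2: read out[10]='R', append. Buffer now: "RSRSRSRNRSRSRRNRSR"
  byte 3: read out[11]='S', append. Buffer now: "RSRSRSRNRSRSRRNRSRS"
  byte 4: read out[12]='R', append. Buffer now: "RSRSRSRNRSRSRRNRSRSR"

Answer: SRSR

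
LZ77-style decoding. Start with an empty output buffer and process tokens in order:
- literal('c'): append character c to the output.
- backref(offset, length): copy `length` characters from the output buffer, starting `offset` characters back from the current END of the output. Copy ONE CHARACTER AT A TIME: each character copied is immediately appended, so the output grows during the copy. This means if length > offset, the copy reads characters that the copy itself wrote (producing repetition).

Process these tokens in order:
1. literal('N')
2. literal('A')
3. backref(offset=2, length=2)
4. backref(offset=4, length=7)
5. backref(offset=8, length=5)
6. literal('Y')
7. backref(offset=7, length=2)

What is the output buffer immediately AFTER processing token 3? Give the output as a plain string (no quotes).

Answer: NANA

Derivation:
Token 1: literal('N'). Output: "N"
Token 2: literal('A'). Output: "NA"
Token 3: backref(off=2, len=2). Copied 'NA' from pos 0. Output: "NANA"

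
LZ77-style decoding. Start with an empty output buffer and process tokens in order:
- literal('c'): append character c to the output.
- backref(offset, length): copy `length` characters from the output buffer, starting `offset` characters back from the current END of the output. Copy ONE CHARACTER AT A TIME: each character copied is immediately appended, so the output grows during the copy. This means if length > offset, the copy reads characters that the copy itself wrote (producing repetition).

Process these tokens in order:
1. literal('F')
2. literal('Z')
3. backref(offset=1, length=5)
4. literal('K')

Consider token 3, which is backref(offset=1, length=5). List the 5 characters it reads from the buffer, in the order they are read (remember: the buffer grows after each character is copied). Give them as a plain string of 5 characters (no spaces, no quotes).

Token 1: literal('F'). Output: "F"
Token 2: literal('Z'). Output: "FZ"
Token 3: backref(off=1, len=5). Buffer before: "FZ" (len 2)
  byte 1: read out[1]='Z', append. Buffer now: "FZZ"
  byte 2: read out[2]='Z', append. Buffer now: "FZZZ"
  byte 3: read out[3]='Z', append. Buffer now: "FZZZZ"
  byte 4: read out[4]='Z', append. Buffer now: "FZZZZZ"
  byte 5: read out[5]='Z', append. Buffer now: "FZZZZZZ"

Answer: ZZZZZ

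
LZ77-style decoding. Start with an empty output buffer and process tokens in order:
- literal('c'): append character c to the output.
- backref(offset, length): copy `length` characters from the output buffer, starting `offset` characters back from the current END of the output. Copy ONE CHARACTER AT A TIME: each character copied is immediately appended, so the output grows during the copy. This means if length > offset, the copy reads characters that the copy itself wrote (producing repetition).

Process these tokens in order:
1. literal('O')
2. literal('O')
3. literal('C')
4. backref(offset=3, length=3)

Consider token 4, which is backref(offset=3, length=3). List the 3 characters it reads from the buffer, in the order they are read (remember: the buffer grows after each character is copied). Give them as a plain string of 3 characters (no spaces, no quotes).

Token 1: literal('O'). Output: "O"
Token 2: literal('O'). Output: "OO"
Token 3: literal('C'). Output: "OOC"
Token 4: backref(off=3, len=3). Buffer before: "OOC" (len 3)
  byte 1: read out[0]='O', append. Buffer now: "OOCO"
  byte 2: read out[1]='O', append. Buffer now: "OOCOO"
  byte 3: read out[2]='C', append. Buffer now: "OOCOOC"

Answer: OOC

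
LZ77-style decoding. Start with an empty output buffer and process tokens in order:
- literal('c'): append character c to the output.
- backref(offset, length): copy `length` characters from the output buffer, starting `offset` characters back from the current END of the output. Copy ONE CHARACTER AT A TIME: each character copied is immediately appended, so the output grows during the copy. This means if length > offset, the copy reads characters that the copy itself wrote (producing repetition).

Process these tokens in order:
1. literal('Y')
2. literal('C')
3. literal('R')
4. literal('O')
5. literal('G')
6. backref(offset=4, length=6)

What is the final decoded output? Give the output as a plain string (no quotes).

Token 1: literal('Y'). Output: "Y"
Token 2: literal('C'). Output: "YC"
Token 3: literal('R'). Output: "YCR"
Token 4: literal('O'). Output: "YCRO"
Token 5: literal('G'). Output: "YCROG"
Token 6: backref(off=4, len=6) (overlapping!). Copied 'CROGCR' from pos 1. Output: "YCROGCROGCR"

Answer: YCROGCROGCR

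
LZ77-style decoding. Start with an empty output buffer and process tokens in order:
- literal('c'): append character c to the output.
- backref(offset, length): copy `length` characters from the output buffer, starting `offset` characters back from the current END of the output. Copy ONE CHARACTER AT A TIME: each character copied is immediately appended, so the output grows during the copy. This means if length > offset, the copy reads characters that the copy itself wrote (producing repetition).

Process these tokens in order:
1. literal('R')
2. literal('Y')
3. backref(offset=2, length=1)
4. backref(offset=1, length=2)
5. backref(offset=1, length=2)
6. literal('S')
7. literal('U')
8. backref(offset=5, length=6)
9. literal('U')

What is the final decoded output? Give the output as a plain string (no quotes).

Token 1: literal('R'). Output: "R"
Token 2: literal('Y'). Output: "RY"
Token 3: backref(off=2, len=1). Copied 'R' from pos 0. Output: "RYR"
Token 4: backref(off=1, len=2) (overlapping!). Copied 'RR' from pos 2. Output: "RYRRR"
Token 5: backref(off=1, len=2) (overlapping!). Copied 'RR' from pos 4. Output: "RYRRRRR"
Token 6: literal('S'). Output: "RYRRRRRS"
Token 7: literal('U'). Output: "RYRRRRRSU"
Token 8: backref(off=5, len=6) (overlapping!). Copied 'RRRSUR' from pos 4. Output: "RYRRRRRSURRRSUR"
Token 9: literal('U'). Output: "RYRRRRRSURRRSURU"

Answer: RYRRRRRSURRRSURU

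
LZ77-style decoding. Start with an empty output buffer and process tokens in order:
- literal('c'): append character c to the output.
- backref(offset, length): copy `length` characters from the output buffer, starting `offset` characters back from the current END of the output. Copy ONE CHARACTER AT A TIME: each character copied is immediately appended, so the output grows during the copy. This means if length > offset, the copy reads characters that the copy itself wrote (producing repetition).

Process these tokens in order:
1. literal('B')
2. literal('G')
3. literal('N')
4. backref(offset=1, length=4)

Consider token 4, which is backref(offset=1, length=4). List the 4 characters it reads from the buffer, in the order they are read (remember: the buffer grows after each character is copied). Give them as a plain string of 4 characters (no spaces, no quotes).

Token 1: literal('B'). Output: "B"
Token 2: literal('G'). Output: "BG"
Token 3: literal('N'). Output: "BGN"
Token 4: backref(off=1, len=4). Buffer before: "BGN" (len 3)
  byte 1: read out[2]='N', append. Buffer now: "BGNN"
  byte 2: read out[3]='N', append. Buffer now: "BGNNN"
  byte 3: read out[4]='N', append. Buffer now: "BGNNNN"
  byte 4: read out[5]='N', append. Buffer now: "BGNNNNN"

Answer: NNNN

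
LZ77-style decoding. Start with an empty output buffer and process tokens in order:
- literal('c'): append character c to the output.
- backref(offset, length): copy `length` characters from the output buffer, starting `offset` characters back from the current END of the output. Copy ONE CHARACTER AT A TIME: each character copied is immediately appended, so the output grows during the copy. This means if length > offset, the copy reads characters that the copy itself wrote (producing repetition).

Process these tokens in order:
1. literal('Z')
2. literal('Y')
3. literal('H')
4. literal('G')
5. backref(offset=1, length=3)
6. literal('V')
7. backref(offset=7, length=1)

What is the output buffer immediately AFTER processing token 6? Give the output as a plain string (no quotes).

Token 1: literal('Z'). Output: "Z"
Token 2: literal('Y'). Output: "ZY"
Token 3: literal('H'). Output: "ZYH"
Token 4: literal('G'). Output: "ZYHG"
Token 5: backref(off=1, len=3) (overlapping!). Copied 'GGG' from pos 3. Output: "ZYHGGGG"
Token 6: literal('V'). Output: "ZYHGGGGV"

Answer: ZYHGGGGV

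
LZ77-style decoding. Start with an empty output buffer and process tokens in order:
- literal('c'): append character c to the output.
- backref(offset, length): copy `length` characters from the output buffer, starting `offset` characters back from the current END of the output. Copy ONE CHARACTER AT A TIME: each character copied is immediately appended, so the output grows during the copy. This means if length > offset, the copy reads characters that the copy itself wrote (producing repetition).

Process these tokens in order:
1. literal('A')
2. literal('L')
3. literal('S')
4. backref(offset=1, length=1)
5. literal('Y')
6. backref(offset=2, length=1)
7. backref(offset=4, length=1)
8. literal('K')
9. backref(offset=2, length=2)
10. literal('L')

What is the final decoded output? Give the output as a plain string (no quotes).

Token 1: literal('A'). Output: "A"
Token 2: literal('L'). Output: "AL"
Token 3: literal('S'). Output: "ALS"
Token 4: backref(off=1, len=1). Copied 'S' from pos 2. Output: "ALSS"
Token 5: literal('Y'). Output: "ALSSY"
Token 6: backref(off=2, len=1). Copied 'S' from pos 3. Output: "ALSSYS"
Token 7: backref(off=4, len=1). Copied 'S' from pos 2. Output: "ALSSYSS"
Token 8: literal('K'). Output: "ALSSYSSK"
Token 9: backref(off=2, len=2). Copied 'SK' from pos 6. Output: "ALSSYSSKSK"
Token 10: literal('L'). Output: "ALSSYSSKSKL"

Answer: ALSSYSSKSKL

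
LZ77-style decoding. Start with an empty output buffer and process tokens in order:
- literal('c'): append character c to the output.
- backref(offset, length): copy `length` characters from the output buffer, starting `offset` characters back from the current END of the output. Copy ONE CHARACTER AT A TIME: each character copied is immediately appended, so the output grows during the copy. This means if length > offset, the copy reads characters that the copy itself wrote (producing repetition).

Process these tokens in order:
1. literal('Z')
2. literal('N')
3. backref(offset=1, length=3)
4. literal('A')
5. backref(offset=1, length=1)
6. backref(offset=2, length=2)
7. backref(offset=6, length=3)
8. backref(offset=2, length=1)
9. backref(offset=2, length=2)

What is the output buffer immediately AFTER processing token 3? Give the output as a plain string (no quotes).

Answer: ZNNNN

Derivation:
Token 1: literal('Z'). Output: "Z"
Token 2: literal('N'). Output: "ZN"
Token 3: backref(off=1, len=3) (overlapping!). Copied 'NNN' from pos 1. Output: "ZNNNN"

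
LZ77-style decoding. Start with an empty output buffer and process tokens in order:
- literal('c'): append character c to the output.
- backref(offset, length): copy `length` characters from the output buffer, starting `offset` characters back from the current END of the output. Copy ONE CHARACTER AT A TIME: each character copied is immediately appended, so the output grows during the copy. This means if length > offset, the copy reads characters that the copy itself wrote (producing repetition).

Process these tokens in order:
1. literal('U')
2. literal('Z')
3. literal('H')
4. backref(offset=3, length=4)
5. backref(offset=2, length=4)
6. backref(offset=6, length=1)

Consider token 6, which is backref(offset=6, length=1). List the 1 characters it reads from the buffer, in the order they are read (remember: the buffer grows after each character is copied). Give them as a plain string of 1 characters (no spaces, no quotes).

Token 1: literal('U'). Output: "U"
Token 2: literal('Z'). Output: "UZ"
Token 3: literal('H'). Output: "UZH"
Token 4: backref(off=3, len=4) (overlapping!). Copied 'UZHU' from pos 0. Output: "UZHUZHU"
Token 5: backref(off=2, len=4) (overlapping!). Copied 'HUHU' from pos 5. Output: "UZHUZHUHUHU"
Token 6: backref(off=6, len=1). Buffer before: "UZHUZHUHUHU" (len 11)
  byte 1: read out[5]='H', append. Buffer now: "UZHUZHUHUHUH"

Answer: H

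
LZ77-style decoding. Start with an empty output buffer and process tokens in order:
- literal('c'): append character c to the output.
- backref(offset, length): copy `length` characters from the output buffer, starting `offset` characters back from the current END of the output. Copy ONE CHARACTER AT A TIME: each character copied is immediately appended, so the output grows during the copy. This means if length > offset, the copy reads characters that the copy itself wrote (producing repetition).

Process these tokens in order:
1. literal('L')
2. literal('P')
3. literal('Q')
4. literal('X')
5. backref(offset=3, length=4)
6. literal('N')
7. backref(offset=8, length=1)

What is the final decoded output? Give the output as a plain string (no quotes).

Token 1: literal('L'). Output: "L"
Token 2: literal('P'). Output: "LP"
Token 3: literal('Q'). Output: "LPQ"
Token 4: literal('X'). Output: "LPQX"
Token 5: backref(off=3, len=4) (overlapping!). Copied 'PQXP' from pos 1. Output: "LPQXPQXP"
Token 6: literal('N'). Output: "LPQXPQXPN"
Token 7: backref(off=8, len=1). Copied 'P' from pos 1. Output: "LPQXPQXPNP"

Answer: LPQXPQXPNP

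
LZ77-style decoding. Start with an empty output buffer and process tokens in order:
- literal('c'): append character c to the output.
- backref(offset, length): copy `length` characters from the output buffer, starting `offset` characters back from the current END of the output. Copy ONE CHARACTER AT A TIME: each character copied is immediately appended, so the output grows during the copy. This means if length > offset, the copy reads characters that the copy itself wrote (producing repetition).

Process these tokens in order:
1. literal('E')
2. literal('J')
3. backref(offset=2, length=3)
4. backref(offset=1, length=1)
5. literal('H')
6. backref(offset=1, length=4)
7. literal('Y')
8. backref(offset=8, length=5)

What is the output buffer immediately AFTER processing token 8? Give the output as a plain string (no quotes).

Token 1: literal('E'). Output: "E"
Token 2: literal('J'). Output: "EJ"
Token 3: backref(off=2, len=3) (overlapping!). Copied 'EJE' from pos 0. Output: "EJEJE"
Token 4: backref(off=1, len=1). Copied 'E' from pos 4. Output: "EJEJEE"
Token 5: literal('H'). Output: "EJEJEEH"
Token 6: backref(off=1, len=4) (overlapping!). Copied 'HHHH' from pos 6. Output: "EJEJEEHHHHH"
Token 7: literal('Y'). Output: "EJEJEEHHHHHY"
Token 8: backref(off=8, len=5). Copied 'EEHHH' from pos 4. Output: "EJEJEEHHHHHYEEHHH"

Answer: EJEJEEHHHHHYEEHHH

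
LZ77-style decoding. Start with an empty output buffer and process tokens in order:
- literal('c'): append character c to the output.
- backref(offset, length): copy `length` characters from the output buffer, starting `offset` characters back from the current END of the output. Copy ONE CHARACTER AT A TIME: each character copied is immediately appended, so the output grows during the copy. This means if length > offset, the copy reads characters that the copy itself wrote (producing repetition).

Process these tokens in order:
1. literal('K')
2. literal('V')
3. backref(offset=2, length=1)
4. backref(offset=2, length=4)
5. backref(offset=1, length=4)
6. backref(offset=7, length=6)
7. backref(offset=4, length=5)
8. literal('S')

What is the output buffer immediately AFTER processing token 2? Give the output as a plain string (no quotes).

Answer: KV

Derivation:
Token 1: literal('K'). Output: "K"
Token 2: literal('V'). Output: "KV"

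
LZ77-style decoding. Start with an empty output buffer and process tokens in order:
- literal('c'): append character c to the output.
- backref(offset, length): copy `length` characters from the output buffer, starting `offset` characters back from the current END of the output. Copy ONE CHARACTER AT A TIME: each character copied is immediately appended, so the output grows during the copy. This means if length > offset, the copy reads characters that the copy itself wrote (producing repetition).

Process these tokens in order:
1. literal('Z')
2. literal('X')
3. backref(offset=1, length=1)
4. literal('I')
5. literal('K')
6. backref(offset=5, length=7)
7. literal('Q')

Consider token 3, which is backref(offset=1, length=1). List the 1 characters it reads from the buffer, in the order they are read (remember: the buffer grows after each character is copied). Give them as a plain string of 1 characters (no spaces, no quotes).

Token 1: literal('Z'). Output: "Z"
Token 2: literal('X'). Output: "ZX"
Token 3: backref(off=1, len=1). Buffer before: "ZX" (len 2)
  byte 1: read out[1]='X', append. Buffer now: "ZXX"

Answer: X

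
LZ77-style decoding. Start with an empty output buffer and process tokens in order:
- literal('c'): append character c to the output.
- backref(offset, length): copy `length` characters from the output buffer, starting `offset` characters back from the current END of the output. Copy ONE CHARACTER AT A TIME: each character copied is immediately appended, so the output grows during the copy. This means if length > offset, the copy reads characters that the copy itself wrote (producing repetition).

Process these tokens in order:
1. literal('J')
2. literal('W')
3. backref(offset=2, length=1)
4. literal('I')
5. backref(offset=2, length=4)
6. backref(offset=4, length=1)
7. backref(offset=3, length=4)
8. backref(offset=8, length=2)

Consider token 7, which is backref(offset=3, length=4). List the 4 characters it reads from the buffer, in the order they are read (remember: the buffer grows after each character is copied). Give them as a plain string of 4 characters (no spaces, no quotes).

Token 1: literal('J'). Output: "J"
Token 2: literal('W'). Output: "JW"
Token 3: backref(off=2, len=1). Copied 'J' from pos 0. Output: "JWJ"
Token 4: literal('I'). Output: "JWJI"
Token 5: backref(off=2, len=4) (overlapping!). Copied 'JIJI' from pos 2. Output: "JWJIJIJI"
Token 6: backref(off=4, len=1). Copied 'J' from pos 4. Output: "JWJIJIJIJ"
Token 7: backref(off=3, len=4). Buffer before: "JWJIJIJIJ" (len 9)
  byte 1: read out[6]='J', append. Buffer now: "JWJIJIJIJJ"
  byte 2: read out[7]='I', append. Buffer now: "JWJIJIJIJJI"
  byte 3: read out[8]='J', append. Buffer now: "JWJIJIJIJJIJ"
  byte 4: read out[9]='J', append. Buffer now: "JWJIJIJIJJIJJ"

Answer: JIJJ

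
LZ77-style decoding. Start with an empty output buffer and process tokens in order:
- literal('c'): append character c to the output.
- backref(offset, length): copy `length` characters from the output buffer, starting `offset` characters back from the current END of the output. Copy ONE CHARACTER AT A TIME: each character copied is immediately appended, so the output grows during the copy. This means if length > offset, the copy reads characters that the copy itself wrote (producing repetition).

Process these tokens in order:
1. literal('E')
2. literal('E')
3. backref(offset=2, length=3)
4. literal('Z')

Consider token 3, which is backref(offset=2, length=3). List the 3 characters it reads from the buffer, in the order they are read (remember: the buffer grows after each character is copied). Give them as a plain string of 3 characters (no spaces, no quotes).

Answer: EEE

Derivation:
Token 1: literal('E'). Output: "E"
Token 2: literal('E'). Output: "EE"
Token 3: backref(off=2, len=3). Buffer before: "EE" (len 2)
  byte 1: read out[0]='E', append. Buffer now: "EEE"
  byte 2: read out[1]='E', append. Buffer now: "EEEE"
  byte 3: read out[2]='E', append. Buffer now: "EEEEE"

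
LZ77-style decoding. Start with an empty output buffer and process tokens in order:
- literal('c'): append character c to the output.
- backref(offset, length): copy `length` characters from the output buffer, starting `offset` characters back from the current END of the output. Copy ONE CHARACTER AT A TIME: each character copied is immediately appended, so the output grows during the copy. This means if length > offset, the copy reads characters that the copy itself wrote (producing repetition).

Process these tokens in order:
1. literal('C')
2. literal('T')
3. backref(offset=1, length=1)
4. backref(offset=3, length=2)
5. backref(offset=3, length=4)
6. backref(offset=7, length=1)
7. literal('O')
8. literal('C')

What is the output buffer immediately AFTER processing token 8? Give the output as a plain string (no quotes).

Answer: CTTCTTCTTTOC

Derivation:
Token 1: literal('C'). Output: "C"
Token 2: literal('T'). Output: "CT"
Token 3: backref(off=1, len=1). Copied 'T' from pos 1. Output: "CTT"
Token 4: backref(off=3, len=2). Copied 'CT' from pos 0. Output: "CTTCT"
Token 5: backref(off=3, len=4) (overlapping!). Copied 'TCTT' from pos 2. Output: "CTTCTTCTT"
Token 6: backref(off=7, len=1). Copied 'T' from pos 2. Output: "CTTCTTCTTT"
Token 7: literal('O'). Output: "CTTCTTCTTTO"
Token 8: literal('C'). Output: "CTTCTTCTTTOC"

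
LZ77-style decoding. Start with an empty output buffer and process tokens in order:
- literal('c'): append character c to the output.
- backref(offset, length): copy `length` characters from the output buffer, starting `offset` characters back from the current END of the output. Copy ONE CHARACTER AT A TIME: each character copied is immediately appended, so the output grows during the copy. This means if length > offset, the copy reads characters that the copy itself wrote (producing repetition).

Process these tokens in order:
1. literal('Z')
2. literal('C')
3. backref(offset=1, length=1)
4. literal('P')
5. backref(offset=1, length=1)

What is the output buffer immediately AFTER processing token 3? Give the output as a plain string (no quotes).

Answer: ZCC

Derivation:
Token 1: literal('Z'). Output: "Z"
Token 2: literal('C'). Output: "ZC"
Token 3: backref(off=1, len=1). Copied 'C' from pos 1. Output: "ZCC"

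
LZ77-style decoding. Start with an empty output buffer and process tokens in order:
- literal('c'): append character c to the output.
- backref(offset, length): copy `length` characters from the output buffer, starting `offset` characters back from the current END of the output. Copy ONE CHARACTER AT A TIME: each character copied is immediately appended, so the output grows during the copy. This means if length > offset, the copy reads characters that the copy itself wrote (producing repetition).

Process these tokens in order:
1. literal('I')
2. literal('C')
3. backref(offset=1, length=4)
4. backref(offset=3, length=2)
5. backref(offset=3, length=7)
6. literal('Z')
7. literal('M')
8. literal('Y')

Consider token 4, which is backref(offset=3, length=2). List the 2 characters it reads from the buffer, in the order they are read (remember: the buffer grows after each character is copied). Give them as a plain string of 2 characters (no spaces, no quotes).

Token 1: literal('I'). Output: "I"
Token 2: literal('C'). Output: "IC"
Token 3: backref(off=1, len=4) (overlapping!). Copied 'CCCC' from pos 1. Output: "ICCCCC"
Token 4: backref(off=3, len=2). Buffer before: "ICCCCC" (len 6)
  byte 1: read out[3]='C', append. Buffer now: "ICCCCCC"
  byte 2: read out[4]='C', append. Buffer now: "ICCCCCCC"

Answer: CC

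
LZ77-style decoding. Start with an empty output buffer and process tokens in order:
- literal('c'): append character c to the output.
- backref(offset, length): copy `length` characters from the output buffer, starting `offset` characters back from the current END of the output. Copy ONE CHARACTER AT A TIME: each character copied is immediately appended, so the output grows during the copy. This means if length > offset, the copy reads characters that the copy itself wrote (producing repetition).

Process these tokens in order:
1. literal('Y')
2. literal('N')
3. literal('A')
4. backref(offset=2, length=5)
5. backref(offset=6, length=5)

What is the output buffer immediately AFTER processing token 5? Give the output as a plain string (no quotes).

Answer: YNANANANANANA

Derivation:
Token 1: literal('Y'). Output: "Y"
Token 2: literal('N'). Output: "YN"
Token 3: literal('A'). Output: "YNA"
Token 4: backref(off=2, len=5) (overlapping!). Copied 'NANAN' from pos 1. Output: "YNANANAN"
Token 5: backref(off=6, len=5). Copied 'ANANA' from pos 2. Output: "YNANANANANANA"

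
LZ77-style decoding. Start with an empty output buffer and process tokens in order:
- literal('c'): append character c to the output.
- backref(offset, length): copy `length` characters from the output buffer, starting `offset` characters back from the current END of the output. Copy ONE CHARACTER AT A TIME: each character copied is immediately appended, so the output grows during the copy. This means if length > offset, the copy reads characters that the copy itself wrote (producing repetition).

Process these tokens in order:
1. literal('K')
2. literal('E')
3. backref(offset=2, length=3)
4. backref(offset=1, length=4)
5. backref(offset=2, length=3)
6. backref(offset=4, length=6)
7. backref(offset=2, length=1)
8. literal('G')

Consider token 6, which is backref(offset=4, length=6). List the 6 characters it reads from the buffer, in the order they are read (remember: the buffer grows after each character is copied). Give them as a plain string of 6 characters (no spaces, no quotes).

Token 1: literal('K'). Output: "K"
Token 2: literal('E'). Output: "KE"
Token 3: backref(off=2, len=3) (overlapping!). Copied 'KEK' from pos 0. Output: "KEKEK"
Token 4: backref(off=1, len=4) (overlapping!). Copied 'KKKK' from pos 4. Output: "KEKEKKKKK"
Token 5: backref(off=2, len=3) (overlapping!). Copied 'KKK' from pos 7. Output: "KEKEKKKKKKKK"
Token 6: backref(off=4, len=6). Buffer before: "KEKEKKKKKKKK" (len 12)
  byte 1: read out[8]='K', append. Buffer now: "KEKEKKKKKKKKK"
  byte 2: read out[9]='K', append. Buffer now: "KEKEKKKKKKKKKK"
  byte 3: read out[10]='K', append. Buffer now: "KEKEKKKKKKKKKKK"
  byte 4: read out[11]='K', append. Buffer now: "KEKEKKKKKKKKKKKK"
  byte 5: read out[12]='K', append. Buffer now: "KEKEKKKKKKKKKKKKK"
  byte 6: read out[13]='K', append. Buffer now: "KEKEKKKKKKKKKKKKKK"

Answer: KKKKKK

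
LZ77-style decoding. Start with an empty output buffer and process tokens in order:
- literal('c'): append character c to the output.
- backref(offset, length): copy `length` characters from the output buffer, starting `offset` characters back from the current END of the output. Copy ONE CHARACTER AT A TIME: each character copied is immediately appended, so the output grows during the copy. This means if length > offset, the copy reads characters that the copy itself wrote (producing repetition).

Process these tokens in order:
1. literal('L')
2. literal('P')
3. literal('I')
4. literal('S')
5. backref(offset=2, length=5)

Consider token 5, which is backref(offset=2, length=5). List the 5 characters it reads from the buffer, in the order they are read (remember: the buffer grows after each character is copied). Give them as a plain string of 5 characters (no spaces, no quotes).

Answer: ISISI

Derivation:
Token 1: literal('L'). Output: "L"
Token 2: literal('P'). Output: "LP"
Token 3: literal('I'). Output: "LPI"
Token 4: literal('S'). Output: "LPIS"
Token 5: backref(off=2, len=5). Buffer before: "LPIS" (len 4)
  byte 1: read out[2]='I', append. Buffer now: "LPISI"
  byte 2: read out[3]='S', append. Buffer now: "LPISIS"
  byte 3: read out[4]='I', append. Buffer now: "LPISISI"
  byte 4: read out[5]='S', append. Buffer now: "LPISISIS"
  byte 5: read out[6]='I', append. Buffer now: "LPISISISI"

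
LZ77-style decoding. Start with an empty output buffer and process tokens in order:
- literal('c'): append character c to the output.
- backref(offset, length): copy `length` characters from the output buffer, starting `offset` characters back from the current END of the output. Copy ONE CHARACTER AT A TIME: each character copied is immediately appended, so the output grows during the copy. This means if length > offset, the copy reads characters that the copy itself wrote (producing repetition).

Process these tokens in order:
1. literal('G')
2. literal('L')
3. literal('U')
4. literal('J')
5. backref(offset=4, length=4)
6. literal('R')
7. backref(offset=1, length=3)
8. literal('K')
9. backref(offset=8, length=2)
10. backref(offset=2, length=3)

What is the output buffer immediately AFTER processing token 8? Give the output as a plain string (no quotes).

Token 1: literal('G'). Output: "G"
Token 2: literal('L'). Output: "GL"
Token 3: literal('U'). Output: "GLU"
Token 4: literal('J'). Output: "GLUJ"
Token 5: backref(off=4, len=4). Copied 'GLUJ' from pos 0. Output: "GLUJGLUJ"
Token 6: literal('R'). Output: "GLUJGLUJR"
Token 7: backref(off=1, len=3) (overlapping!). Copied 'RRR' from pos 8. Output: "GLUJGLUJRRRR"
Token 8: literal('K'). Output: "GLUJGLUJRRRRK"

Answer: GLUJGLUJRRRRK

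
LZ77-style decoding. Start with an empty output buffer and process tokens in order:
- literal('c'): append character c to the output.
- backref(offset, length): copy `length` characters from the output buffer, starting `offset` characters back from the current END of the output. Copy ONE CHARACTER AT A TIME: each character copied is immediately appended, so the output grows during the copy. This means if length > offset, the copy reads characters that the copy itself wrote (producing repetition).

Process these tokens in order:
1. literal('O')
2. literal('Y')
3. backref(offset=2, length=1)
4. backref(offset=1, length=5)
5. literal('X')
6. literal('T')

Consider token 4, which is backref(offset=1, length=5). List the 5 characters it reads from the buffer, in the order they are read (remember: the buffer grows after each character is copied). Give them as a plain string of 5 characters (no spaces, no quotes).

Answer: OOOOO

Derivation:
Token 1: literal('O'). Output: "O"
Token 2: literal('Y'). Output: "OY"
Token 3: backref(off=2, len=1). Copied 'O' from pos 0. Output: "OYO"
Token 4: backref(off=1, len=5). Buffer before: "OYO" (len 3)
  byte 1: read out[2]='O', append. Buffer now: "OYOO"
  byte 2: read out[3]='O', append. Buffer now: "OYOOO"
  byte 3: read out[4]='O', append. Buffer now: "OYOOOO"
  byte 4: read out[5]='O', append. Buffer now: "OYOOOOO"
  byte 5: read out[6]='O', append. Buffer now: "OYOOOOOO"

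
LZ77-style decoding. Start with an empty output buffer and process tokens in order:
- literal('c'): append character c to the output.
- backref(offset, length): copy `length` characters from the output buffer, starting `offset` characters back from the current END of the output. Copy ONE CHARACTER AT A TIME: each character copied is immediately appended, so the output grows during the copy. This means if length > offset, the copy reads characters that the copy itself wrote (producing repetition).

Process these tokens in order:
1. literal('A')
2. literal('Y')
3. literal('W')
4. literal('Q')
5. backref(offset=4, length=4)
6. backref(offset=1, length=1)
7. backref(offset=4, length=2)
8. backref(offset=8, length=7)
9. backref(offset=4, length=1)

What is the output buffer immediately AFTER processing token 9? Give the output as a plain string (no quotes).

Answer: AYWQAYWQQYWQAYWQQYW

Derivation:
Token 1: literal('A'). Output: "A"
Token 2: literal('Y'). Output: "AY"
Token 3: literal('W'). Output: "AYW"
Token 4: literal('Q'). Output: "AYWQ"
Token 5: backref(off=4, len=4). Copied 'AYWQ' from pos 0. Output: "AYWQAYWQ"
Token 6: backref(off=1, len=1). Copied 'Q' from pos 7. Output: "AYWQAYWQQ"
Token 7: backref(off=4, len=2). Copied 'YW' from pos 5. Output: "AYWQAYWQQYW"
Token 8: backref(off=8, len=7). Copied 'QAYWQQY' from pos 3. Output: "AYWQAYWQQYWQAYWQQY"
Token 9: backref(off=4, len=1). Copied 'W' from pos 14. Output: "AYWQAYWQQYWQAYWQQYW"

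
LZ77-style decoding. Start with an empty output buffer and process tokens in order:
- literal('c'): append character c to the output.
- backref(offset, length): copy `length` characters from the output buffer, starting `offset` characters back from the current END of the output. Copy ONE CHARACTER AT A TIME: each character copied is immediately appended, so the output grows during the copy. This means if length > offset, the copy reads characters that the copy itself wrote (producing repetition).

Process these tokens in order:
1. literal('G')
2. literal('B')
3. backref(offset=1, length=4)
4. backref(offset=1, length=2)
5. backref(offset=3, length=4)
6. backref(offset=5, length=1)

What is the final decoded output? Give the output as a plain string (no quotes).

Answer: GBBBBBBBBBBBB

Derivation:
Token 1: literal('G'). Output: "G"
Token 2: literal('B'). Output: "GB"
Token 3: backref(off=1, len=4) (overlapping!). Copied 'BBBB' from pos 1. Output: "GBBBBB"
Token 4: backref(off=1, len=2) (overlapping!). Copied 'BB' from pos 5. Output: "GBBBBBBB"
Token 5: backref(off=3, len=4) (overlapping!). Copied 'BBBB' from pos 5. Output: "GBBBBBBBBBBB"
Token 6: backref(off=5, len=1). Copied 'B' from pos 7. Output: "GBBBBBBBBBBBB"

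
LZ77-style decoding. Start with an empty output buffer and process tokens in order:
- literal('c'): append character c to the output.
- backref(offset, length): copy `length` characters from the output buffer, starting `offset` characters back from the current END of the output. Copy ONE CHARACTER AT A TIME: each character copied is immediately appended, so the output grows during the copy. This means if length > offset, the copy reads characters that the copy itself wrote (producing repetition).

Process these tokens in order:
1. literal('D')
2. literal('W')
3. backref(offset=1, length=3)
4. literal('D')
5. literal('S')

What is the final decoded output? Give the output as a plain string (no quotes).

Token 1: literal('D'). Output: "D"
Token 2: literal('W'). Output: "DW"
Token 3: backref(off=1, len=3) (overlapping!). Copied 'WWW' from pos 1. Output: "DWWWW"
Token 4: literal('D'). Output: "DWWWWD"
Token 5: literal('S'). Output: "DWWWWDS"

Answer: DWWWWDS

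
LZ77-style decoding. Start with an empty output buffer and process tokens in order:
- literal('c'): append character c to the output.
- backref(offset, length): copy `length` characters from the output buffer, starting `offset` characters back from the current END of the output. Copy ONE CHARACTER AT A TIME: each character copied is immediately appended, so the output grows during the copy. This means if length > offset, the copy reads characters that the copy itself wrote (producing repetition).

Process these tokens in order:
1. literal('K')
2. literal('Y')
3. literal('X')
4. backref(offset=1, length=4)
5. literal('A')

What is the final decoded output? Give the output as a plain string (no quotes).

Token 1: literal('K'). Output: "K"
Token 2: literal('Y'). Output: "KY"
Token 3: literal('X'). Output: "KYX"
Token 4: backref(off=1, len=4) (overlapping!). Copied 'XXXX' from pos 2. Output: "KYXXXXX"
Token 5: literal('A'). Output: "KYXXXXXA"

Answer: KYXXXXXA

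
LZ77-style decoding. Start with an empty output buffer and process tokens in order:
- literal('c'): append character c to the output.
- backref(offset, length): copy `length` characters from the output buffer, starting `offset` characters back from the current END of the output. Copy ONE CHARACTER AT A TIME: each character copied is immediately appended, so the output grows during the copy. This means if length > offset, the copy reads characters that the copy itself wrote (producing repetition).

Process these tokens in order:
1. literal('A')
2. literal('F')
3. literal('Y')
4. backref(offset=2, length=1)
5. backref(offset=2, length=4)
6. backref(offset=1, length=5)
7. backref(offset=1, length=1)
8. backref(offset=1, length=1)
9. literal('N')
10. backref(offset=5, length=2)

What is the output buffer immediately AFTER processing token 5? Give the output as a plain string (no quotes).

Token 1: literal('A'). Output: "A"
Token 2: literal('F'). Output: "AF"
Token 3: literal('Y'). Output: "AFY"
Token 4: backref(off=2, len=1). Copied 'F' from pos 1. Output: "AFYF"
Token 5: backref(off=2, len=4) (overlapping!). Copied 'YFYF' from pos 2. Output: "AFYFYFYF"

Answer: AFYFYFYF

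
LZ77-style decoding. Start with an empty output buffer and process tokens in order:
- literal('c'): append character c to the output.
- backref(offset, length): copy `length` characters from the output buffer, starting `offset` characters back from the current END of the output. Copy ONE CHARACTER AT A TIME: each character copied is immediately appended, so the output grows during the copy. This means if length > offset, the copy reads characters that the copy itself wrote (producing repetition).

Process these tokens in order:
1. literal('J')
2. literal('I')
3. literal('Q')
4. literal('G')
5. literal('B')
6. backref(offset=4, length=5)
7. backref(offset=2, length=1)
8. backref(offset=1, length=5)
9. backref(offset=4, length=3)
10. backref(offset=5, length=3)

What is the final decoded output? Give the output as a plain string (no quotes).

Token 1: literal('J'). Output: "J"
Token 2: literal('I'). Output: "JI"
Token 3: literal('Q'). Output: "JIQ"
Token 4: literal('G'). Output: "JIQG"
Token 5: literal('B'). Output: "JIQGB"
Token 6: backref(off=4, len=5) (overlapping!). Copied 'IQGBI' from pos 1. Output: "JIQGBIQGBI"
Token 7: backref(off=2, len=1). Copied 'B' from pos 8. Output: "JIQGBIQGBIB"
Token 8: backref(off=1, len=5) (overlapping!). Copied 'BBBBB' from pos 10. Output: "JIQGBIQGBIBBBBBB"
Token 9: backref(off=4, len=3). Copied 'BBB' from pos 12. Output: "JIQGBIQGBIBBBBBBBBB"
Token 10: backref(off=5, len=3). Copied 'BBB' from pos 14. Output: "JIQGBIQGBIBBBBBBBBBBBB"

Answer: JIQGBIQGBIBBBBBBBBBBBB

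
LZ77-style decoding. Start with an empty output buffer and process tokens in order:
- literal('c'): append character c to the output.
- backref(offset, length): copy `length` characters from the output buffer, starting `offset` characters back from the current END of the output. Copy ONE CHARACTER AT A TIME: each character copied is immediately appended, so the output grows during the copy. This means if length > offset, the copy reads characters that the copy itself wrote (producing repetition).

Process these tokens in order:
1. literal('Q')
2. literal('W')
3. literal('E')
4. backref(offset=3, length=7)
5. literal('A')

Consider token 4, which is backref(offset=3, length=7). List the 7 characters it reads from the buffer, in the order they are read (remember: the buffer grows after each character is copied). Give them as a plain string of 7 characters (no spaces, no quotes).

Token 1: literal('Q'). Output: "Q"
Token 2: literal('W'). Output: "QW"
Token 3: literal('E'). Output: "QWE"
Token 4: backref(off=3, len=7). Buffer before: "QWE" (len 3)
  byte 1: read out[0]='Q', append. Buffer now: "QWEQ"
  byte 2: read out[1]='W', append. Buffer now: "QWEQW"
  byte 3: read out[2]='E', append. Buffer now: "QWEQWE"
  byte 4: read out[3]='Q', append. Buffer now: "QWEQWEQ"
  byte 5: read out[4]='W', append. Buffer now: "QWEQWEQW"
  byte 6: read out[5]='E', append. Buffer now: "QWEQWEQWE"
  byte 7: read out[6]='Q', append. Buffer now: "QWEQWEQWEQ"

Answer: QWEQWEQ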